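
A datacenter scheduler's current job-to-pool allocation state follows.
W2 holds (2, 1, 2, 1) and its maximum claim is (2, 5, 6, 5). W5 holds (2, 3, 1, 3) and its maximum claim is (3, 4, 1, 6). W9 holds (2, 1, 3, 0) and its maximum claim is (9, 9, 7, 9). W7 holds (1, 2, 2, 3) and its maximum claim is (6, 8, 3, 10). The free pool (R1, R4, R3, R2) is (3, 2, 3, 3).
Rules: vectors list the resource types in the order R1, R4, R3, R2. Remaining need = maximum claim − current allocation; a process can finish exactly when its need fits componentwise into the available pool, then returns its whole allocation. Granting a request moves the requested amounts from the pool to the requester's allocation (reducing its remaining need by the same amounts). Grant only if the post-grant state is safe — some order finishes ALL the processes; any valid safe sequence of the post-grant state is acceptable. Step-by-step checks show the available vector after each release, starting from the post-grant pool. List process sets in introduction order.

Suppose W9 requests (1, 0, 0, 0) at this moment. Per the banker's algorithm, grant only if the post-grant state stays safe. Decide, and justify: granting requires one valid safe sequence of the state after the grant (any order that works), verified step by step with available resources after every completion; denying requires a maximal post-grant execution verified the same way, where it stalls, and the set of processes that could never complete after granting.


GRANT: granting preserves safety; a valid post-grant sequence is W5, W2, W7, W9.
Key observation: the grant leaves (2, 2, 3, 3) free — enough for W5, whose release restarts the cascade.
Check on the post-grant state, step by step:
  pool = (2, 2, 3, 3)
  run W5 (needs (1, 1, 0, 3), free (2, 2, 3, 3)); after release of (2, 3, 1, 3) the pool is (4, 5, 4, 6)
  run W2 (needs (0, 4, 4, 4), free (4, 5, 4, 6)); after release of (2, 1, 2, 1) the pool is (6, 6, 6, 7)
  run W7 (needs (5, 6, 1, 7), free (6, 6, 6, 7)); after release of (1, 2, 2, 3) the pool is (7, 8, 8, 10)
  run W9 (needs (6, 8, 4, 9), free (7, 8, 8, 10)); after release of (3, 1, 3, 0) the pool is (10, 9, 11, 10)


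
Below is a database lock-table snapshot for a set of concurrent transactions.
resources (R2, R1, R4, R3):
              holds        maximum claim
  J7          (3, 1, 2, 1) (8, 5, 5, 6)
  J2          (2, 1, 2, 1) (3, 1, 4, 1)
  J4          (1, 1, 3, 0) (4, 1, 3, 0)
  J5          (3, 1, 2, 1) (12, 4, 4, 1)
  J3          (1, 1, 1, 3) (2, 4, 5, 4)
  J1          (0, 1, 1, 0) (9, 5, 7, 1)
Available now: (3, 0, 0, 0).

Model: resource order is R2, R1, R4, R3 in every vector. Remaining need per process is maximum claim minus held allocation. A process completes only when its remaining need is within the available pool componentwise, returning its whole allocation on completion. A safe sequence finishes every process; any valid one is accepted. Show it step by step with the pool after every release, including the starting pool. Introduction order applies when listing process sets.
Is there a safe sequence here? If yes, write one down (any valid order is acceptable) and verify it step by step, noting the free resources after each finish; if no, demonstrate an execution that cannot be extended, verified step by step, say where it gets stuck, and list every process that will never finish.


UNSAFE.
Key observation: no order helps: past J4, J2, the free pool tops out at (6, 2, 5, 1), below what each blocked process needs in R1.
A maximal execution: J4, J2 — then nothing else fits. Step-by-step check:
  pool = (3, 0, 0, 0)
  run J4 (needs (3, 0, 0, 0), free (3, 0, 0, 0)); after release of (1, 1, 3, 0) the pool is (4, 1, 3, 0)
  run J2 (needs (1, 0, 2, 0), free (4, 1, 3, 0)); after release of (2, 1, 2, 1) the pool is (6, 2, 5, 1)
  blocked: J7 wants (5, 4, 3, 5), pool (6, 2, 5, 1) — not enough R1 and R3
  blocked: J5 wants (9, 3, 2, 0), pool (6, 2, 5, 1) — not enough R2 and R1
  blocked: J3 wants (1, 3, 4, 1), pool (6, 2, 5, 1) — not enough R1
  blocked: J1 wants (9, 4, 6, 1), pool (6, 2, 5, 1) — not enough R2, R1 and R4
Processes that can never finish: J7, J5, J3 and J1.


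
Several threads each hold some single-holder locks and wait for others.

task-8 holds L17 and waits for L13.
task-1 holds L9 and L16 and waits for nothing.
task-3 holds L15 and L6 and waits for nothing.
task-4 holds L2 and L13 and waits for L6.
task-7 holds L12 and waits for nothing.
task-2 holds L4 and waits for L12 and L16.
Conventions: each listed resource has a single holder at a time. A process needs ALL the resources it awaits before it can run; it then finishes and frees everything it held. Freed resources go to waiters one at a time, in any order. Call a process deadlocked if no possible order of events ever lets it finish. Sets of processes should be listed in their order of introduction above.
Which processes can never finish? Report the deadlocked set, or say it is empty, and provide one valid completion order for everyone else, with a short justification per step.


Nothing here is deadlocked.
Key observation: the waits form no ring: some process can always run, and its releases unblock the others one by one.
The rest can finish in the order task-3, task-1, task-7, task-4, task-2, task-8.
Walking it through:
  task-3: no waits; runs immediately, freeing L15 and L6
  task-1: no waits; runs immediately, freeing L9 and L16
  task-7: no waits; runs immediately, freeing L12
  task-4: everything it awaited (L6) is free; runs, freeing L2 and L13
  task-2: everything it awaited (L12 and L16) is free; runs, freeing L4
  task-8: everything it awaited (L13) is free; runs, freeing L17


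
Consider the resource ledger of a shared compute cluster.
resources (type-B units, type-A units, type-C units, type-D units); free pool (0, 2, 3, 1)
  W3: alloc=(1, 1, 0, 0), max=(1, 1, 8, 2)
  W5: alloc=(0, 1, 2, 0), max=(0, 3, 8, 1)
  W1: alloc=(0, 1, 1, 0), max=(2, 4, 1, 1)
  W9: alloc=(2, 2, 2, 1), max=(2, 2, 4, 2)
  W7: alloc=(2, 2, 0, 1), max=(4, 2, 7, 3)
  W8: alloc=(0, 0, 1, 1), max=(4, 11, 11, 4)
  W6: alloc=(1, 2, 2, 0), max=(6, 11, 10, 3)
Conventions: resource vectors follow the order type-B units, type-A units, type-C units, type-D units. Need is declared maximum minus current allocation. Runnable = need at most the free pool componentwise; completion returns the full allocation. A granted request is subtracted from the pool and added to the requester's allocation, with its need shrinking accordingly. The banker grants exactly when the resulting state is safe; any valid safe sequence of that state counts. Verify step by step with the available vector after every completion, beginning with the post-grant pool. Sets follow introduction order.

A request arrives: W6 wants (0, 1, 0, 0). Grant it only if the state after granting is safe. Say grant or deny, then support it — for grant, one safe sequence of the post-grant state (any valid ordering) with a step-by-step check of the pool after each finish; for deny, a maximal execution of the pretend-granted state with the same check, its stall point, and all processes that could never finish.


GRANT — the state after the grant stays safe, e.g. via W9, W1, W5, W7, W3, W6, W8.
Key observation: post-grant, (0, 1, 3, 1) remains, and an order beginning with W9 completes everyone.
Check on the post-grant state, step by step:
  pool = (0, 1, 3, 1)
  W9: need (0, 0, 2, 1) fits (0, 1, 3, 1); releases (2, 2, 2, 1), pool now (2, 3, 5, 2)
  W1: need (2, 3, 0, 1) fits (2, 3, 5, 2); releases (0, 1, 1, 0), pool now (2, 4, 6, 2)
  W5: need (0, 2, 6, 1) fits (2, 4, 6, 2); releases (0, 1, 2, 0), pool now (2, 5, 8, 2)
  W7: need (2, 0, 7, 2) fits (2, 5, 8, 2); releases (2, 2, 0, 1), pool now (4, 7, 8, 3)
  W3: need (0, 0, 8, 2) fits (4, 7, 8, 3); releases (1, 1, 0, 0), pool now (5, 8, 8, 3)
  W6: need (5, 8, 8, 3) fits (5, 8, 8, 3); releases (1, 3, 2, 0), pool now (6, 11, 10, 3)
  W8: need (4, 11, 10, 3) fits (6, 11, 10, 3); releases (0, 0, 1, 1), pool now (6, 11, 11, 4)


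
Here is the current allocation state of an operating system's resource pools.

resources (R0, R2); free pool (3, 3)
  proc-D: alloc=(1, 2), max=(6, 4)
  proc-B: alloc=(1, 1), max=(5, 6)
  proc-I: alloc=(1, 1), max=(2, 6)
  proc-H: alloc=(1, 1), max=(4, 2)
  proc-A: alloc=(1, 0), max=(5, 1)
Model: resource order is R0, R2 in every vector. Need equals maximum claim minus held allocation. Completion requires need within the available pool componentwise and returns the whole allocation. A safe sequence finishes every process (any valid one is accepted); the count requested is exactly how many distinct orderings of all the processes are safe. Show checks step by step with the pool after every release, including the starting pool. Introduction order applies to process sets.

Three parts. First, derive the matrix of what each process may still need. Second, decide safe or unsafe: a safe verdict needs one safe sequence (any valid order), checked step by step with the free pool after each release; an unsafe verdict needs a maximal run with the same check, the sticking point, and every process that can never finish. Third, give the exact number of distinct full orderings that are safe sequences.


(1) Need matrix, components ordered R0, R2:
  proc-D: (5, 2)
  proc-B: (4, 5)
  proc-I: (1, 5)
  proc-H: (3, 1)
  proc-A: (4, 1)
(2) SAFE, for example via the order proc-H, proc-A, proc-D, proc-I, proc-B.
Key observation: the first exact fit in this order is proc-H — it needs (3, 1) with (3, 3) free, meeting a requested resource to the last unit.
Step-by-step check:
  pool = (3, 3)
  proc-H needs (3, 1) <= (3, 3) -> finishes; pool += (1, 1) = (4, 4)
  proc-A needs (4, 1) <= (4, 4) -> finishes; pool += (1, 0) = (5, 4)
  proc-D needs (5, 2) <= (5, 4) -> finishes; pool += (1, 2) = (6, 6)
  proc-I needs (1, 5) <= (6, 6) -> finishes; pool += (1, 1) = (7, 7)
  proc-B needs (4, 5) <= (7, 7) -> finishes; pool += (1, 1) = (8, 8)
(3) Exactly 2 of the possible complete orderings are safe sequences.


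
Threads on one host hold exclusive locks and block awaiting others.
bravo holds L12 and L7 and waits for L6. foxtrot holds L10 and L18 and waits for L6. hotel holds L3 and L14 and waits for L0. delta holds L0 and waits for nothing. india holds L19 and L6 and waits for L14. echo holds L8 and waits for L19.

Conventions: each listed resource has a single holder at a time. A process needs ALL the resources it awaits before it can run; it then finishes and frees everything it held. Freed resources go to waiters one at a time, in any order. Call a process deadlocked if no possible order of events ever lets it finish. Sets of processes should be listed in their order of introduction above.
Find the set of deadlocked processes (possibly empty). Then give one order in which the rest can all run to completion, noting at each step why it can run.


No process is deadlocked.
Key observation: no waiting chain loops back on itself — every chain ends at a process that waits on nothing, so everyone eventually runs.
One completion order for the rest: delta, hotel, india, echo, bravo, foxtrot.
Verifying each step:
  run delta (it waits on nothing); releases L0
  hotel: everything it awaited (L0) is free; runs, freeing L3 and L14
  india: everything it awaited (L14) is free; runs, freeing L19 and L6
  echo: everything it awaited (L19) is free; runs, freeing L8
  bravo: everything it awaited (L6) is free; runs, freeing L12 and L7
  foxtrot: everything it awaited (L6) is free; runs, freeing L10 and L18


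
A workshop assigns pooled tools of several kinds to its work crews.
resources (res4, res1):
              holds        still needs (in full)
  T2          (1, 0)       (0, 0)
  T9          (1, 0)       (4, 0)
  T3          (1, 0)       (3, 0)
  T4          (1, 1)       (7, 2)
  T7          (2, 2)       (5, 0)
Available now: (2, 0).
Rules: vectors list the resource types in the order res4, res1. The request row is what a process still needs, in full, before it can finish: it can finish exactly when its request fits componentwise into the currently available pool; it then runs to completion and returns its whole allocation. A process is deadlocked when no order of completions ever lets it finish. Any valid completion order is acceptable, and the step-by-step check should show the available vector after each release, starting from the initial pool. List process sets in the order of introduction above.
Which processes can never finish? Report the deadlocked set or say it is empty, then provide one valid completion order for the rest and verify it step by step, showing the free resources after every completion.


Nothing here is deadlocked.
Key observation: T2 fits the free pool immediately, and its release cascades until everyone finishes.
A valid finishing order for the others: T2, T3, T9, T7, T4. Walking it through:
  pool = (2, 0)
  T2: need (0, 0) fits (2, 0); releases (1, 0), pool now (3, 0)
  T3: need (3, 0) fits (3, 0); releases (1, 0), pool now (4, 0)
  T9: need (4, 0) fits (4, 0); releases (1, 0), pool now (5, 0)
  T7: need (5, 0) fits (5, 0); releases (2, 2), pool now (7, 2)
  T4: need (7, 2) fits (7, 2); releases (1, 1), pool now (8, 3)


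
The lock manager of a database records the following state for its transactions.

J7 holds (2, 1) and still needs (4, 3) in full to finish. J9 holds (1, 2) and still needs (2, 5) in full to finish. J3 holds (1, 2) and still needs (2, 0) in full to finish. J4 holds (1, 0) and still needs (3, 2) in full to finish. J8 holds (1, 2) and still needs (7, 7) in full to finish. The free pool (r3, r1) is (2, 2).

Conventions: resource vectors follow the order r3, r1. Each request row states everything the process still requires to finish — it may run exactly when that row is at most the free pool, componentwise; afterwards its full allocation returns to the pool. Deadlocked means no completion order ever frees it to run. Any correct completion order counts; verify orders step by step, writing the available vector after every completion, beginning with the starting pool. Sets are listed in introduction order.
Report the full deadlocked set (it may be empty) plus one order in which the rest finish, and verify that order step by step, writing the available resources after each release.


The deadlocked set is empty.
Key observation: starting with J3, each completion frees enough for the next — no one is permanently blocked.
One completion order for the rest: J3, J4, J7, J9, J8. Verifying each step:
  pool = (2, 2)
  J3 needs (2, 0) <= (2, 2) -> finishes; pool += (1, 2) = (3, 4)
  J4 needs (3, 2) <= (3, 4) -> finishes; pool += (1, 0) = (4, 4)
  J7 needs (4, 3) <= (4, 4) -> finishes; pool += (2, 1) = (6, 5)
  J9 needs (2, 5) <= (6, 5) -> finishes; pool += (1, 2) = (7, 7)
  J8 needs (7, 7) <= (7, 7) -> finishes; pool += (1, 2) = (8, 9)


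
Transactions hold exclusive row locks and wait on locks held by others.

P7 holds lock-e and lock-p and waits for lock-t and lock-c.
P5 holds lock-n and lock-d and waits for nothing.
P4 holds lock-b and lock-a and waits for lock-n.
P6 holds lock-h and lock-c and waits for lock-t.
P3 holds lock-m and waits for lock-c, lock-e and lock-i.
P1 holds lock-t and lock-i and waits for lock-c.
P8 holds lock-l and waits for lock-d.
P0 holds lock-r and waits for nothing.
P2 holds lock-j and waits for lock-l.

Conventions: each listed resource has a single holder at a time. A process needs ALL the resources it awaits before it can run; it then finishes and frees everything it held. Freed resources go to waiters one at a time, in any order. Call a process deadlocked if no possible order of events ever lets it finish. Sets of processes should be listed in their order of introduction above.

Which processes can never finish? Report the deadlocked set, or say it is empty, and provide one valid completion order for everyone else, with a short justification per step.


The deadlocked set is P7, P6, P3 and P1.
Key observation: the loop P6 -> P1 -> P6 blocks itself forever; P7 and P3 wait into the deadlock from upstream.
One completion order for the rest: P5, P0, P8, P4, P2.
Step-by-step check:
  P5 waits on nothing -> runs at once and releases lock-n and lock-d
  P0 waits on nothing -> runs at once and releases lock-r
  P8: everything it awaited (lock-d) is free; runs, freeing lock-l
  P4: everything it awaited (lock-n) is free; runs, freeing lock-b and lock-a
  P2: everything it awaited (lock-l) is free; runs, freeing lock-j


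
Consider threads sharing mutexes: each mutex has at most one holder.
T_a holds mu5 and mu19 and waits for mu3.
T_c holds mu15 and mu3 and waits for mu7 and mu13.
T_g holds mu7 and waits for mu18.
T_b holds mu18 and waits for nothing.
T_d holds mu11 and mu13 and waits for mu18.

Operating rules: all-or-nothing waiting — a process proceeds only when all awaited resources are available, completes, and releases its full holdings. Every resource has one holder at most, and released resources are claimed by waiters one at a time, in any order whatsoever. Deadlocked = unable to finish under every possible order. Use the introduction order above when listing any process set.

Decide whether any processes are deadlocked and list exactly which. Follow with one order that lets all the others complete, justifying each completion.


No process is deadlocked.
Key observation: no waiting chain loops back on itself — every chain ends at a process that waits on nothing, so everyone eventually runs.
One completion order for the rest: T_b, T_g, T_d, T_c, T_a.
Step-by-step check:
  T_b: no waits; runs immediately, freeing mu18
  run T_g (all its waits — mu18 — are resolved); releases mu7
  run T_d (all its waits — mu18 — are resolved); releases mu11 and mu13
  run T_c (all its waits — mu7 and mu13 — are resolved); releases mu15 and mu3
  run T_a (all its waits — mu3 — are resolved); releases mu5 and mu19


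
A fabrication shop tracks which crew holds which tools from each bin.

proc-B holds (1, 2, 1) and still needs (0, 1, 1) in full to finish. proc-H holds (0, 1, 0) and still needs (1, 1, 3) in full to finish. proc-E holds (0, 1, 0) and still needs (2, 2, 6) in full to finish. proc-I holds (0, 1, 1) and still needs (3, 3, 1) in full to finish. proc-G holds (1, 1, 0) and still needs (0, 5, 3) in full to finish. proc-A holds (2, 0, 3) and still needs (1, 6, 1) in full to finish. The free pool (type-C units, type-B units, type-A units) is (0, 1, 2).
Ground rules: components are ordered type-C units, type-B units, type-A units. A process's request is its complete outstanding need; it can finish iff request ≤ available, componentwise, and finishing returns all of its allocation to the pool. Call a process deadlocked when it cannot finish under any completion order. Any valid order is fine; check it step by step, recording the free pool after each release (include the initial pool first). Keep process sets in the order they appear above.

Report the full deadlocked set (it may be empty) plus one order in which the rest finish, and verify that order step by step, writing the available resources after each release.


The deadlocked set is proc-E, proc-I, proc-G and proc-A.
Key observation: after proc-B, proc-H the pool peaks at (1, 4, 3), and each blocked process is short somewhere: proc-E on type-C units, type-A units; proc-I on type-C units; proc-G on type-B units; proc-A on type-B units.
The rest can finish in the order proc-B, proc-H. Walking it through:
  pool = (0, 1, 2)
  run proc-B (needs (0, 1, 1), free (0, 1, 2)); after release of (1, 2, 1) the pool is (1, 3, 3)
  run proc-H (needs (1, 1, 3), free (1, 3, 3)); after release of (0, 1, 0) the pool is (1, 4, 3)
The stuck group stays short no matter what:
  blocked: proc-E wants (2, 2, 6), pool (1, 4, 3) — not enough type-C units and type-A units
  blocked: proc-I wants (3, 3, 1), pool (1, 4, 3) — not enough type-C units
  blocked: proc-G wants (0, 5, 3), pool (1, 4, 3) — not enough type-B units
  blocked: proc-A wants (1, 6, 1), pool (1, 4, 3) — not enough type-B units


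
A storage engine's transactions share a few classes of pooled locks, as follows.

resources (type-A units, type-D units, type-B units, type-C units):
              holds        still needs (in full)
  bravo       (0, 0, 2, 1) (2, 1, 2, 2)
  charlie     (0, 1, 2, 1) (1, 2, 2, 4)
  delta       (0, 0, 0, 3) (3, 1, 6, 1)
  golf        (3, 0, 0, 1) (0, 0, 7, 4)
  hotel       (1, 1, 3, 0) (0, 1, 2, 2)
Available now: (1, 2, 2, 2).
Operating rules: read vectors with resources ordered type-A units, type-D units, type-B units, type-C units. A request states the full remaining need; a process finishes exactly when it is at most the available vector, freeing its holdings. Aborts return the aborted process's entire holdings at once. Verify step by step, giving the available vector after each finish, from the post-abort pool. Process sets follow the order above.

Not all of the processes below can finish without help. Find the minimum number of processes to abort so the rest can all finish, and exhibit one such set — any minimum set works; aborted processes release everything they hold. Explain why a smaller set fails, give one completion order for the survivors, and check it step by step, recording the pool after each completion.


Abort charlie.
Key observation: aborting charlie returns (0, 1, 2, 1), and golf — hopeless before — runs at step 3 with the returned capacity in the pool.
Why nothing smaller works: aborting no one leaves the state deadlocked as given.
One survivor order: hotel, bravo, golf, delta. Verifying each step (post-abort pool first):
  pool = (1, 3, 4, 3)
  hotel: need (0, 1, 2, 2) fits (1, 3, 4, 3); releases (1, 1, 3, 0), pool now (2, 4, 7, 3)
  bravo: need (2, 1, 2, 2) fits (2, 4, 7, 3); releases (0, 0, 2, 1), pool now (2, 4, 9, 4)
  golf: need (0, 0, 7, 4) fits (2, 4, 9, 4); releases (3, 0, 0, 1), pool now (5, 4, 9, 5)
  delta: need (3, 1, 6, 1) fits (5, 4, 9, 5); releases (0, 0, 0, 3), pool now (5, 4, 9, 8)


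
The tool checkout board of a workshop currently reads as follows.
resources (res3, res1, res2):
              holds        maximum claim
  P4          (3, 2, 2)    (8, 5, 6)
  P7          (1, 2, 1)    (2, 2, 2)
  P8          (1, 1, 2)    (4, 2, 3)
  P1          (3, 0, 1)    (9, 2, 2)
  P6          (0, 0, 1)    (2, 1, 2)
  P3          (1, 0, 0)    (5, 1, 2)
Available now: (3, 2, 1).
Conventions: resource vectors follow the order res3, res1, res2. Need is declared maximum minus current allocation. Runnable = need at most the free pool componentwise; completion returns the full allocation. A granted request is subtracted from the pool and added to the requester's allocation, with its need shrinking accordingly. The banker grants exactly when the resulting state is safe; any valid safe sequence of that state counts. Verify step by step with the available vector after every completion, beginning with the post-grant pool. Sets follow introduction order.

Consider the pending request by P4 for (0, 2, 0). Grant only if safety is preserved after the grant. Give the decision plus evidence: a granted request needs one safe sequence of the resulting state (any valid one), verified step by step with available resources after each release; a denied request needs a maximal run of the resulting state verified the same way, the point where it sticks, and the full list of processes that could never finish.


GRANT — the state after the grant stays safe, e.g. via P7, P3, P8, P1, P4, P6.
Key observation: post-grant, (3, 0, 1) remains, and an order beginning with P7 completes everyone.
Check on the post-grant state, step by step:
  pool = (3, 0, 1)
  P7: need (1, 0, 1) fits (3, 0, 1); releases (1, 2, 1), pool now (4, 2, 2)
  P3: need (4, 1, 2) fits (4, 2, 2); releases (1, 0, 0), pool now (5, 2, 2)
  P8: need (3, 1, 1) fits (5, 2, 2); releases (1, 1, 2), pool now (6, 3, 4)
  P1: need (6, 2, 1) fits (6, 3, 4); releases (3, 0, 1), pool now (9, 3, 5)
  P4: need (5, 1, 4) fits (9, 3, 5); releases (3, 4, 2), pool now (12, 7, 7)
  P6: need (2, 1, 1) fits (12, 7, 7); releases (0, 0, 1), pool now (12, 7, 8)


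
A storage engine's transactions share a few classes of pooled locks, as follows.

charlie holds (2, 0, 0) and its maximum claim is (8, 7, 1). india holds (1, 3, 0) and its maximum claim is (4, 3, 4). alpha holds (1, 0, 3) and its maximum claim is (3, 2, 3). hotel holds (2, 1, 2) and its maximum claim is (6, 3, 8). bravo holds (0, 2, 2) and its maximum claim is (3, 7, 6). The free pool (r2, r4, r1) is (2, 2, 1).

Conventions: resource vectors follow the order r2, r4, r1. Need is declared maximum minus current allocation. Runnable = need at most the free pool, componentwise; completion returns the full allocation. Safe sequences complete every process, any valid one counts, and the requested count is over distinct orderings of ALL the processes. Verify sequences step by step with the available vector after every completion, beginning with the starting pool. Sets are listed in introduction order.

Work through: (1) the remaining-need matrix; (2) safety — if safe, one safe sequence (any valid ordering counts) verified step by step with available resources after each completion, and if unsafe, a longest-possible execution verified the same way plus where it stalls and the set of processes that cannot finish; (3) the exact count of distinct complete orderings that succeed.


(1) Need matrix, components ordered r2, r4, r1:
  charlie: (6, 7, 1)
  india: (3, 0, 4)
  alpha: (2, 2, 0)
  hotel: (4, 2, 6)
  bravo: (3, 5, 4)
(2) SAFE. One safe sequence: alpha, india, bravo, hotel, charlie.
Key observation: reading the order forward, alpha is the first process whose need (2, 2, 0) meets the free pool (2, 2, 1) exactly on a resource it requests.
Check, step by step:
  pool = (2, 2, 1)
  alpha: need (2, 2, 0) fits (2, 2, 1); releases (1, 0, 3), pool now (3, 2, 4)
  india: need (3, 0, 4) fits (3, 2, 4); releases (1, 3, 0), pool now (4, 5, 4)
  bravo: need (3, 5, 4) fits (4, 5, 4); releases (0, 2, 2), pool now (4, 7, 6)
  hotel: need (4, 2, 6) fits (4, 7, 6); releases (2, 1, 2), pool now (6, 8, 8)
  charlie: need (6, 7, 1) fits (6, 8, 8); releases (2, 0, 0), pool now (8, 8, 8)
(3) Precisely 1 of the possible complete orderings is a safe sequence.


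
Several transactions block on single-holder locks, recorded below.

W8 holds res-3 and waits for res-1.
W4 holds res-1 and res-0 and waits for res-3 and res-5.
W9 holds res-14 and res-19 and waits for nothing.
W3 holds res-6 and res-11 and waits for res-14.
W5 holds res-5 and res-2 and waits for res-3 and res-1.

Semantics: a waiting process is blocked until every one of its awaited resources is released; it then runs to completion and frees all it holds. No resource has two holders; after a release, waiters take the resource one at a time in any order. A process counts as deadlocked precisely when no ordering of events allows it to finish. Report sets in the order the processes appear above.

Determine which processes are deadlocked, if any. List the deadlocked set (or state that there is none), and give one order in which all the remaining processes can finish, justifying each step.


Deadlocked: W8, W4 and W5.
Key observation: nobody on the ring W8 -> W4 -> W8 can start until another member finishes, which never happens; W5 is caught in further circular waits.
A valid finishing order for the others: W9, W3.
Verifying each step:
  W9: no waits; runs immediately, freeing res-14 and res-19
  W3 waits on res-14 — all released -> runs and releases res-6 and res-11


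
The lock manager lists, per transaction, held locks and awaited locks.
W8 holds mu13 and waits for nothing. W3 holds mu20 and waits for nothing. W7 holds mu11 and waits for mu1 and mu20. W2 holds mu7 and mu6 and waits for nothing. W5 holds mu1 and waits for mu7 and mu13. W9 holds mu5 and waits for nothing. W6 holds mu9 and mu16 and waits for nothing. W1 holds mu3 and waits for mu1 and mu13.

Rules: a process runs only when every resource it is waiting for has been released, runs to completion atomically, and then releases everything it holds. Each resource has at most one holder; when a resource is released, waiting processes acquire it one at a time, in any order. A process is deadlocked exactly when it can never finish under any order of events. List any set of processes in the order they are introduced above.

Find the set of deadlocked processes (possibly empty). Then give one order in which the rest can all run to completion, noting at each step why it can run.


The deadlocked set is empty.
Key observation: there is no circular wait here — follow any chain and it reaches a process that is free to run now.
One completion order for the rest: W8, W9, W2, W5, W1, W3, W7, W6.
Check, step by step:
  run W8 (it waits on nothing); releases mu13
  run W9 (it waits on nothing); releases mu5
  run W2 (it waits on nothing); releases mu7 and mu6
  W5: everything it awaited (mu7 and mu13) is free; runs, freeing mu1
  W1: everything it awaited (mu1 and mu13) is free; runs, freeing mu3
  run W3 (it waits on nothing); releases mu20
  W7: everything it awaited (mu1 and mu20) is free; runs, freeing mu11
  run W6 (it waits on nothing); releases mu9 and mu16


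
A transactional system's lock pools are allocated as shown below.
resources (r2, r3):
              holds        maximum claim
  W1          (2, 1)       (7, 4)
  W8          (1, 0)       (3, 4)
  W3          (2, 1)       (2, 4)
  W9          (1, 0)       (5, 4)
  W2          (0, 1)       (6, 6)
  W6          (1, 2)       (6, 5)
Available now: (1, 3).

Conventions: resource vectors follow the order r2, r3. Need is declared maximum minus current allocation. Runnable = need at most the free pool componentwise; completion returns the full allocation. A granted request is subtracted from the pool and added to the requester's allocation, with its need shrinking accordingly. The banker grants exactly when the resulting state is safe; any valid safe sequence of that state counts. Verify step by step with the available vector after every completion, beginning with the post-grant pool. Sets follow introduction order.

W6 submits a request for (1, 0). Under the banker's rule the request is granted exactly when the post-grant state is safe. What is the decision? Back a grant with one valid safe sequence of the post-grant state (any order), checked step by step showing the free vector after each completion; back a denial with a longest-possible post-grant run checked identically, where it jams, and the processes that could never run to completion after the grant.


DENY. Granting would leave the state unsafe.
Key observation: after W3, W8 complete, (3, 4) is the best the pool ever gets, yet each leftover process wants more r2.
On the post-grant state, W3, W8 is a maximal run — nothing extends it. Step-by-step check:
  pool = (0, 3)
  W3 needs (0, 3) <= (0, 3) -> finishes; pool += (2, 1) = (2, 4)
  W8 needs (2, 4) <= (2, 4) -> finishes; pool += (1, 0) = (3, 4)
  W1 cannot run: need (5, 3) vs free (3, 4) (insufficient r2)
  W9 cannot run: need (4, 4) vs free (3, 4) (insufficient r2)
  W2 cannot run: need (6, 5) vs free (3, 4) (insufficient r2 and r3)
  W6 cannot run: need (4, 3) vs free (3, 4) (insufficient r2)
Had the request been granted, W1, W9, W2 and W6 could never finish.


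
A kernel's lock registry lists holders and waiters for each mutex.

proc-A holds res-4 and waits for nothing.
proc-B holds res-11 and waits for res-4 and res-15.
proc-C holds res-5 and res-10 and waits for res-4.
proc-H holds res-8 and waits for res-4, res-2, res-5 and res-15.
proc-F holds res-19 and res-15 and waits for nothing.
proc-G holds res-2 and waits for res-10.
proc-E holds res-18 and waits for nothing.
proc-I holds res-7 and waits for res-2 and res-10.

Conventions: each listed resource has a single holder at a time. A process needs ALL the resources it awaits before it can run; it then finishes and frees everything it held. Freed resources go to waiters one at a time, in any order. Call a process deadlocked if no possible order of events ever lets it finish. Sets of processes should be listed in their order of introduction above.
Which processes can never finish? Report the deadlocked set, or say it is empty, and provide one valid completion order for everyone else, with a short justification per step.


Nothing here is deadlocked.
Key observation: the wait graph is acyclic; completion cascades from the unblocked processes through everyone else.
One completion order for the rest: proc-F, proc-A, proc-C, proc-B, proc-E, proc-G, proc-H, proc-I.
Step-by-step check:
  proc-F waits on nothing -> runs at once and releases res-19 and res-15
  proc-A waits on nothing -> runs at once and releases res-4
  proc-C waits on res-4 — all released -> runs and releases res-5 and res-10
  proc-B waits on res-4 and res-15 — all released -> runs and releases res-11
  proc-E waits on nothing -> runs at once and releases res-18
  proc-G waits on res-10 — all released -> runs and releases res-2
  proc-H waits on res-4, res-2, res-5 and res-15 — all released -> runs and releases res-8
  proc-I waits on res-2 and res-10 — all released -> runs and releases res-7


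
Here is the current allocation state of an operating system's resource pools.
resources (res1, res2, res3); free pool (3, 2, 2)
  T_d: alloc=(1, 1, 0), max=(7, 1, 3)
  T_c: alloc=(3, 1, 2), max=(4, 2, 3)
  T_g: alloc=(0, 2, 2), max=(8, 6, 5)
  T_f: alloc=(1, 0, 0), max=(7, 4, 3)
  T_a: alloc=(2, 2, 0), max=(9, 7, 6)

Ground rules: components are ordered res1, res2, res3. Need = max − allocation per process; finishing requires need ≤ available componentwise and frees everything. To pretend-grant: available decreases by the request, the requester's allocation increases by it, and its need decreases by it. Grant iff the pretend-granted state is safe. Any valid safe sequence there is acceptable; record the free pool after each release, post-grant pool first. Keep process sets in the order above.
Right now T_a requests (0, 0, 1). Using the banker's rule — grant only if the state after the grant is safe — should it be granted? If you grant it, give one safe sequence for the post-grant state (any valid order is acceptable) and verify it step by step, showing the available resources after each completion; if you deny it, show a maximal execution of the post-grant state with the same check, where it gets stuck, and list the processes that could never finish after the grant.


GRANT. The post-grant state is safe; one safe sequence: T_c, T_d, T_f, T_g, T_a.
Key observation: after the grant the pool drops to (3, 2, 1), which still lets T_c finish first and unwind the rest.
Check on the post-grant state, step by step:
  pool = (3, 2, 1)
  T_c needs (1, 1, 1) <= (3, 2, 1) -> finishes; pool += (3, 1, 2) = (6, 3, 3)
  T_d needs (6, 0, 3) <= (6, 3, 3) -> finishes; pool += (1, 1, 0) = (7, 4, 3)
  T_f needs (6, 4, 3) <= (7, 4, 3) -> finishes; pool += (1, 0, 0) = (8, 4, 3)
  T_g needs (8, 4, 3) <= (8, 4, 3) -> finishes; pool += (0, 2, 2) = (8, 6, 5)
  T_a needs (7, 5, 5) <= (8, 6, 5) -> finishes; pool += (2, 2, 1) = (10, 8, 6)


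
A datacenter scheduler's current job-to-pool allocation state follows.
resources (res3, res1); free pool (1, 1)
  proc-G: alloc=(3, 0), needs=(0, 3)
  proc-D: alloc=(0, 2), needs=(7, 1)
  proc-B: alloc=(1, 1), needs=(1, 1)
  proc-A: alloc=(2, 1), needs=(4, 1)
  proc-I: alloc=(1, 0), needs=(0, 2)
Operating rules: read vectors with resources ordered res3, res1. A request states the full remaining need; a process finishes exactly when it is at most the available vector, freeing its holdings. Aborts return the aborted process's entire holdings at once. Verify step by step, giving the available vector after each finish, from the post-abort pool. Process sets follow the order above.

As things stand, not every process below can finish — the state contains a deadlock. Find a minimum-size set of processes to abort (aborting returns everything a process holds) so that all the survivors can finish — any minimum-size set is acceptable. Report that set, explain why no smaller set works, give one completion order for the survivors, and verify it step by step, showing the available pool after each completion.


Abort proc-A.
Key observation: before aborting proc-A, proc-G was permanently blocked — no order could ever run it; afterwards it completes at step 3.
Why nothing smaller works: aborting no one leaves the state deadlocked as given.
One survivor order: proc-I, proc-B, proc-G, proc-D. Verifying each step (post-abort pool first):
  pool = (3, 2)
  proc-I needs (0, 2) <= (3, 2) -> finishes; pool += (1, 0) = (4, 2)
  proc-B needs (1, 1) <= (4, 2) -> finishes; pool += (1, 1) = (5, 3)
  proc-G needs (0, 3) <= (5, 3) -> finishes; pool += (3, 0) = (8, 3)
  proc-D needs (7, 1) <= (8, 3) -> finishes; pool += (0, 2) = (8, 5)


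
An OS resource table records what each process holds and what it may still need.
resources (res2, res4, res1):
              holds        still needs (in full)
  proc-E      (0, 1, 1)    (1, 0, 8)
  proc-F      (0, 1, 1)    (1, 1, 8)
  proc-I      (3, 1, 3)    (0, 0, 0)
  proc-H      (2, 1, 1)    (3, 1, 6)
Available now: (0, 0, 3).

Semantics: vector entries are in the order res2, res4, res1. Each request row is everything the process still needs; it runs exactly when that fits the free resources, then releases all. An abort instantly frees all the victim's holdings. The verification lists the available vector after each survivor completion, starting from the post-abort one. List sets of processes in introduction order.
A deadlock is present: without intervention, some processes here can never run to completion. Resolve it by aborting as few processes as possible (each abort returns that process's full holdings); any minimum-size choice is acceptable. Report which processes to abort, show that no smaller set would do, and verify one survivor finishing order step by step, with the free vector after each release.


The answer: abort proc-F.
Key observation: no ordering could ever have run proc-E before the abort of proc-F; with (0, 1, 1) back in the pool it fits at step 3.
Minimality: the empty abort set fails — the state is deadlocked as it stands.
The survivors complete as proc-I, proc-H, proc-E. Verifying each step (starting from the post-abort pool):
  pool = (0, 1, 4)
  proc-I: need (0, 0, 0) fits (0, 1, 4); releases (3, 1, 3), pool now (3, 2, 7)
  proc-H: need (3, 1, 6) fits (3, 2, 7); releases (2, 1, 1), pool now (5, 3, 8)
  proc-E: need (1, 0, 8) fits (5, 3, 8); releases (0, 1, 1), pool now (5, 4, 9)


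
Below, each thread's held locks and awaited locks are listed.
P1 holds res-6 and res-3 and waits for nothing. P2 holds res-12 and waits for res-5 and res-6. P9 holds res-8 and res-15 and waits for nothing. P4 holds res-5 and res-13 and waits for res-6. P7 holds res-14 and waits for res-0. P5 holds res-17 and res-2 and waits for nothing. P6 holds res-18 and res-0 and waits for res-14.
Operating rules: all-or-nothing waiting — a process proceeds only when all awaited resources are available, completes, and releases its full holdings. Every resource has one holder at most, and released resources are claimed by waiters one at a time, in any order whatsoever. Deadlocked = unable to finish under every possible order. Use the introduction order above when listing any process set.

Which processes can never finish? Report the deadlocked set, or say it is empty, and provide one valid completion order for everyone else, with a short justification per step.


The deadlocked set is P7 and P6.
Key observation: the wait chain closes on itself along P7 -> P6 -> P7; no other process is dragged down with it.
One completion order for the rest: P1, P9, P4, P5, P2.
Verifying each step:
  run P1 (it waits on nothing); releases res-6 and res-3
  run P9 (it waits on nothing); releases res-8 and res-15
  P4: everything it awaited (res-6) is free; runs, freeing res-5 and res-13
  run P5 (it waits on nothing); releases res-17 and res-2
  P2: everything it awaited (res-5 and res-6) is free; runs, freeing res-12


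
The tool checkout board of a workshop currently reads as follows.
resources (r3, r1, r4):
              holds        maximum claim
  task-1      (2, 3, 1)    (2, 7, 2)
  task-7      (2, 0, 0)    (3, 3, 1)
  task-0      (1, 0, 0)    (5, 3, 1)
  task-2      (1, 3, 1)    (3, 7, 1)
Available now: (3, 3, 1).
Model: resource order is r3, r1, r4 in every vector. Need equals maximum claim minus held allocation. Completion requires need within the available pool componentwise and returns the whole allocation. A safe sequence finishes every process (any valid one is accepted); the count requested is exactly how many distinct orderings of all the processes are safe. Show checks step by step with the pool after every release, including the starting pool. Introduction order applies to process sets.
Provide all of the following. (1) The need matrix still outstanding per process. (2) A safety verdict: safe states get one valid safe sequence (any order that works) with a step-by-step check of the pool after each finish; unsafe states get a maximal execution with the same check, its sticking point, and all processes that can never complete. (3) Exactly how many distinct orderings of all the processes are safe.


(1) Need matrix, components ordered r3, r1, r4:
  task-1: (0, 4, 1)
  task-7: (1, 3, 1)
  task-0: (4, 3, 1)
  task-2: (2, 4, 0)
(2) UNSAFE — no complete ordering exists.
Key observation: no order helps: past task-7, task-0, the free pool tops out at (6, 3, 1), below what each blocked process needs in r1.
A maximal execution: task-7, task-0 — then nothing else fits. Check, step by step:
  pool = (3, 3, 1)
  task-7 needs (1, 3, 1) <= (3, 3, 1) -> finishes; pool += (2, 0, 0) = (5, 3, 1)
  task-0 needs (4, 3, 1) <= (5, 3, 1) -> finishes; pool += (1, 0, 0) = (6, 3, 1)
  task-1 still needs (0, 4, 1) but only (6, 3, 1) is free — short on r1
  task-2 still needs (2, 4, 0) but only (6, 3, 1) is free — short on r1
Processes that can never finish: task-1 and task-2.
(3) Exactly 0 of the possible complete orderings are safe sequences.
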